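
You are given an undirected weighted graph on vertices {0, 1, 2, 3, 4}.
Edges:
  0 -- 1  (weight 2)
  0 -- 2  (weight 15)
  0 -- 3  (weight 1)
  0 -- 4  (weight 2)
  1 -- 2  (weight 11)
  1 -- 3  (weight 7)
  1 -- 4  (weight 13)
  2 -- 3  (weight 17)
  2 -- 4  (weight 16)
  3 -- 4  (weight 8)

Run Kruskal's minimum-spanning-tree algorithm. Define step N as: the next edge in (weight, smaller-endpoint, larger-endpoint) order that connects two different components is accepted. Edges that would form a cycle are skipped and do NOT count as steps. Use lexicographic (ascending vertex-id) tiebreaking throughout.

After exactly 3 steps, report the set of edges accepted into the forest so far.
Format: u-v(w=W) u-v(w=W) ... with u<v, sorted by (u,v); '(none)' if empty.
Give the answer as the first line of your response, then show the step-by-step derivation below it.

0-1(w=2) 0-3(w=1) 0-4(w=2)

step 1: add edge 0-3 (w=1); MST = {0-3(w=1)}
step 2: add edge 0-1 (w=2); MST = {0-1(w=2) 0-3(w=1)}
step 3: add edge 0-4 (w=2); MST = {0-1(w=2) 0-3(w=1) 0-4(w=2)}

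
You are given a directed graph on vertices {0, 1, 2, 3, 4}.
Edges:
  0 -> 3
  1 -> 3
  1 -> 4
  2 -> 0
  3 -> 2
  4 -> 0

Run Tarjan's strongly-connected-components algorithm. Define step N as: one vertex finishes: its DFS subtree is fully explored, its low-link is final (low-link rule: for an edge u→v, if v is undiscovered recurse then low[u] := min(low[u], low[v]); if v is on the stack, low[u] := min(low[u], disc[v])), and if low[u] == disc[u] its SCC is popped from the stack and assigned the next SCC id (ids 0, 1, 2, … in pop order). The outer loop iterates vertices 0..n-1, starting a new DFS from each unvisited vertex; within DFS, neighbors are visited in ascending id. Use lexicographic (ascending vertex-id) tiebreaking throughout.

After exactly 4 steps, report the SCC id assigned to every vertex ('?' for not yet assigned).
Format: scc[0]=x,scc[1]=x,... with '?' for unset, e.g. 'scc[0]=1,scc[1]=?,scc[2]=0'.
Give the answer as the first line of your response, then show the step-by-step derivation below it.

scc[0]=0,scc[1]=?,scc[2]=0,scc[3]=0,scc[4]=1

step 1: low=(low[0]=0,low[1]=?,low[2]=0,low[3]=1,low[4]=?); scc=(scc[0]=?,scc[1]=?,scc[2]=?,scc[3]=?,scc[4]=?)
step 2: low=(low[0]=0,low[1]=?,low[2]=0,low[3]=0,low[4]=?); scc=(scc[0]=?,scc[1]=?,scc[2]=?,scc[3]=?,scc[4]=?)
step 3: low=(low[0]=0,low[1]=?,low[2]=0,low[3]=0,low[4]=?); scc=(scc[0]=0,scc[1]=?,scc[2]=0,scc[3]=0,scc[4]=?)
step 4: low=(low[0]=0,low[1]=3,low[2]=0,low[3]=0,low[4]=4); scc=(scc[0]=0,scc[1]=?,scc[2]=0,scc[3]=0,scc[4]=1)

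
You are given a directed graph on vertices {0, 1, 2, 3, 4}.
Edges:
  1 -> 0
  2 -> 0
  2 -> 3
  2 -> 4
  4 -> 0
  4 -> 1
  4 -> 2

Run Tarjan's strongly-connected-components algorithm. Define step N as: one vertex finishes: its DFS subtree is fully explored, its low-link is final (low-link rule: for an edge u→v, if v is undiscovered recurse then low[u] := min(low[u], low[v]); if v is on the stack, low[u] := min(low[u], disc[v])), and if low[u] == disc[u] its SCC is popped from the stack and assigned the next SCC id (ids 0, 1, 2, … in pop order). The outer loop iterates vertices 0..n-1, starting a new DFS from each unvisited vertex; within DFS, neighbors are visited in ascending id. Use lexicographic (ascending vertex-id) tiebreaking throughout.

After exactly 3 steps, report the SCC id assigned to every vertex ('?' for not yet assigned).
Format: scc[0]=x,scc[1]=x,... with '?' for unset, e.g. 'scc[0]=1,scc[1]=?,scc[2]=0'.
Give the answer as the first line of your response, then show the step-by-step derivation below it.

scc[0]=0,scc[1]=1,scc[2]=?,scc[3]=2,scc[4]=?

step 1: low=(low[0]=0,low[1]=?,low[2]=?,low[3]=?,low[4]=?); scc=(scc[0]=0,scc[1]=?,scc[2]=?,scc[3]=?,scc[4]=?)
step 2: low=(low[0]=0,low[1]=1,low[2]=?,low[3]=?,low[4]=?); scc=(scc[0]=0,scc[1]=1,scc[2]=?,scc[3]=?,scc[4]=?)
step 3: low=(low[0]=0,low[1]=1,low[2]=2,low[3]=3,low[4]=?); scc=(scc[0]=0,scc[1]=1,scc[2]=?,scc[3]=2,scc[4]=?)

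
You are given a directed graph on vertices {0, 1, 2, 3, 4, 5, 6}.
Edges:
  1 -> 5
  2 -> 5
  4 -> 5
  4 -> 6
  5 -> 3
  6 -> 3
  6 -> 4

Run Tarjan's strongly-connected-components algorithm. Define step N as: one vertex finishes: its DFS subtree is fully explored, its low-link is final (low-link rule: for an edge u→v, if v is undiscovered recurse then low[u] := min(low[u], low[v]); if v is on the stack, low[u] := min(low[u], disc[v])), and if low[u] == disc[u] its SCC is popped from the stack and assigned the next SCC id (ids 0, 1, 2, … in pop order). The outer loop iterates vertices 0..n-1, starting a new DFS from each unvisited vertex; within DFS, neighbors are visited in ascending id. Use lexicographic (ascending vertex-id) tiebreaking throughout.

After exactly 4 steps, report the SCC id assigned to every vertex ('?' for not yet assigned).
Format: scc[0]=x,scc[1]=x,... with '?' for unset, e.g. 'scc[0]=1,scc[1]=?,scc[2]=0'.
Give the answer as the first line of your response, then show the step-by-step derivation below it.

scc[0]=0,scc[1]=3,scc[2]=?,scc[3]=1,scc[4]=?,scc[5]=2,scc[6]=?

step 1: low=(low[0]=0,low[1]=?,low[2]=?,low[3]=?,low[4]=?,low[5]=?,low[6]=?); scc=(scc[0]=0,scc[1]=?,scc[2]=?,scc[3]=?,scc[4]=?,scc[5]=?,scc[6]=?)
step 2: low=(low[0]=0,low[1]=1,low[2]=?,low[3]=3,low[4]=?,low[5]=2,low[6]=?); scc=(scc[0]=0,scc[1]=?,scc[2]=?,scc[3]=1,scc[4]=?,scc[5]=?,scc[6]=?)
step 3: low=(low[0]=0,low[1]=1,low[2]=?,low[3]=3,low[4]=?,low[5]=2,low[6]=?); scc=(scc[0]=0,scc[1]=?,scc[2]=?,scc[3]=1,scc[4]=?,scc[5]=2,scc[6]=?)
step 4: low=(low[0]=0,low[1]=1,low[2]=?,low[3]=3,low[4]=?,low[5]=2,low[6]=?); scc=(scc[0]=0,scc[1]=3,scc[2]=?,scc[3]=1,scc[4]=?,scc[5]=2,scc[6]=?)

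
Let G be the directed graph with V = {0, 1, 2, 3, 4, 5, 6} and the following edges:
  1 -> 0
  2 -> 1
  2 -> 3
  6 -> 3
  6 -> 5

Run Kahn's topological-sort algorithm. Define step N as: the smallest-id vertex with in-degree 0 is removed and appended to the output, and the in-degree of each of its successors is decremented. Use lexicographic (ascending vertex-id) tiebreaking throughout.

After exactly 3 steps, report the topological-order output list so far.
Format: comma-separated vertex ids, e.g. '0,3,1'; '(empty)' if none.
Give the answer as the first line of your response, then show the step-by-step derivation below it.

2,1,0

step 1: output 2; order=[2]; indeg=(1,0,0,1,0,1,0)
step 2: output 1; order=[2,1]; indeg=(0,0,0,1,0,1,0)
step 3: output 0; order=[2,1,0]; indeg=(0,0,0,1,0,1,0)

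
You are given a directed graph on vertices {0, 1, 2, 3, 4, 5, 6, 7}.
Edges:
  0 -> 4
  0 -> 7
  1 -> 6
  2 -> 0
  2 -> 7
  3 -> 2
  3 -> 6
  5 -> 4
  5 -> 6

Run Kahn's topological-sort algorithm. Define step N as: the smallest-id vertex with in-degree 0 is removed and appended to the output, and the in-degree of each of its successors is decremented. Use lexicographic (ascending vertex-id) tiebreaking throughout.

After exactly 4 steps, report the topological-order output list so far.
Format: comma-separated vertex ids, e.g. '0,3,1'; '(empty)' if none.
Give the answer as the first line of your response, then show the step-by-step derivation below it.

1,3,2,0

step 1: output 1; order=[1]; indeg=(1,0,1,0,2,0,2,2)
step 2: output 3; order=[1,3]; indeg=(1,0,0,0,2,0,1,2)
step 3: output 2; order=[1,3,2]; indeg=(0,0,0,0,2,0,1,1)
step 4: output 0; order=[1,3,2,0]; indeg=(0,0,0,0,1,0,1,0)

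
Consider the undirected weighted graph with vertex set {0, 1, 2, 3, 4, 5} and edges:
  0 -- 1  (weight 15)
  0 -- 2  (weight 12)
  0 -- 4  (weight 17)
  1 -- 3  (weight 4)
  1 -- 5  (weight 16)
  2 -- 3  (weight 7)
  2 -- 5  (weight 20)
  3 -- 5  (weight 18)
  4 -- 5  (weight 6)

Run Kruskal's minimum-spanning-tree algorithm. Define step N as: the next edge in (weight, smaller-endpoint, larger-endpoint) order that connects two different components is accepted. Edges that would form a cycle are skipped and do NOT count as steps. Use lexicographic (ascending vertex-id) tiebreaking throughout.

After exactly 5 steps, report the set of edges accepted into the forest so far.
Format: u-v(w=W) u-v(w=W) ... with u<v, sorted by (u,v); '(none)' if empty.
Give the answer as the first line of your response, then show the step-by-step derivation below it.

0-2(w=12) 1-3(w=4) 1-5(w=16) 2-3(w=7) 4-5(w=6)

step 1: add edge 1-3 (w=4); MST = {1-3(w=4)}
step 2: add edge 4-5 (w=6); MST = {1-3(w=4) 4-5(w=6)}
step 3: add edge 2-3 (w=7); MST = {1-3(w=4) 2-3(w=7) 4-5(w=6)}
step 4: add edge 0-2 (w=12); MST = {0-2(w=12) 1-3(w=4) 2-3(w=7) 4-5(w=6)}
step 5: add edge 1-5 (w=16); MST = {0-2(w=12) 1-3(w=4) 1-5(w=16) 2-3(w=7) 4-5(w=6)}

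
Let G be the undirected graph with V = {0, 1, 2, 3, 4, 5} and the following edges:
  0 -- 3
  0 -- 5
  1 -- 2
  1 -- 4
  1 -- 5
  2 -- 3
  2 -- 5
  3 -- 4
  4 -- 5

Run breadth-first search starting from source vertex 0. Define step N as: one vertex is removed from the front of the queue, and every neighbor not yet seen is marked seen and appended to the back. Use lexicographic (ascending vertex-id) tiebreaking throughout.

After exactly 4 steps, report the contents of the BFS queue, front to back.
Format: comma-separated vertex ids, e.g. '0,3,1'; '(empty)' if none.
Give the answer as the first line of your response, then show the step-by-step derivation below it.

4,1

step 1: dequeue 0; queue=[3,5]; order=0
step 2: dequeue 3; queue=[5,2,4]; order=0,3
step 3: dequeue 5; queue=[2,4,1]; order=0,3,5
step 4: dequeue 2; queue=[4,1]; order=0,3,5,2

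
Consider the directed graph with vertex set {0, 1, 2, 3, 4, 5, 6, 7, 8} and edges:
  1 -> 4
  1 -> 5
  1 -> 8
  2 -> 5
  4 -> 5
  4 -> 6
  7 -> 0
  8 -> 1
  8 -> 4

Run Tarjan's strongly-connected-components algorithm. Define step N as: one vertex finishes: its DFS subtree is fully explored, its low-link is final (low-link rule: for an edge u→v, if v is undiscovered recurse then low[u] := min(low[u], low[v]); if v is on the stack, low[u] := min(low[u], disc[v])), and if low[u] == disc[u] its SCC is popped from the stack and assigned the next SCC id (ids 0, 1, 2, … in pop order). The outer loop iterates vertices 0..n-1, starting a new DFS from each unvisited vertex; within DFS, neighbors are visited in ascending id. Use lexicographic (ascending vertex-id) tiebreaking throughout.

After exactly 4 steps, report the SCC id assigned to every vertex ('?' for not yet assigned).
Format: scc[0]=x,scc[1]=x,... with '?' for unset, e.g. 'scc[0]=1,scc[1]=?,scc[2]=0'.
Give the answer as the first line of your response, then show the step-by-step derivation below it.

scc[0]=0,scc[1]=?,scc[2]=?,scc[3]=?,scc[4]=3,scc[5]=1,scc[6]=2,scc[7]=?,scc[8]=?

step 1: low=(low[0]=0,low[1]=?,low[2]=?,low[3]=?,low[4]=?,low[5]=?,low[6]=?,low[7]=?,low[8]=?); scc=(scc[0]=0,scc[1]=?,scc[2]=?,scc[3]=?,scc[4]=?,scc[5]=?,scc[6]=?,scc[7]=?,scc[8]=?)
step 2: low=(low[0]=0,low[1]=1,low[2]=?,low[3]=?,low[4]=2,low[5]=3,low[6]=?,low[7]=?,low[8]=?); scc=(scc[0]=0,scc[1]=?,scc[2]=?,scc[3]=?,scc[4]=?,scc[5]=1,scc[6]=?,scc[7]=?,scc[8]=?)
step 3: low=(low[0]=0,low[1]=1,low[2]=?,low[3]=?,low[4]=2,low[5]=3,low[6]=4,low[7]=?,low[8]=?); scc=(scc[0]=0,scc[1]=?,scc[2]=?,scc[3]=?,scc[4]=?,scc[5]=1,scc[6]=2,scc[7]=?,scc[8]=?)
step 4: low=(low[0]=0,low[1]=1,low[2]=?,low[3]=?,low[4]=2,low[5]=3,low[6]=4,low[7]=?,low[8]=?); scc=(scc[0]=0,scc[1]=?,scc[2]=?,scc[3]=?,scc[4]=3,scc[5]=1,scc[6]=2,scc[7]=?,scc[8]=?)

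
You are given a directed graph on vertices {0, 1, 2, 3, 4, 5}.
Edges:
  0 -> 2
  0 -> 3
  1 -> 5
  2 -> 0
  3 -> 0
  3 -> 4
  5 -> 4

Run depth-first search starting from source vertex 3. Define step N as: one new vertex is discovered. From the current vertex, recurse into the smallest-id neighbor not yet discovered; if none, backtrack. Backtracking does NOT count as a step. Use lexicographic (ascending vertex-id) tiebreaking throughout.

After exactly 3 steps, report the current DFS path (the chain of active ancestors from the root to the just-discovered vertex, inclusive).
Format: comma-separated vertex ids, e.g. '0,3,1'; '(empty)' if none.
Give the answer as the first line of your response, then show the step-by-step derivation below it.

3,0,2

step 1: discover 3; path=3; order=3
step 2: discover 0; path=3>0; order=3,0
step 3: discover 2; path=3>0>2; order=3,0,2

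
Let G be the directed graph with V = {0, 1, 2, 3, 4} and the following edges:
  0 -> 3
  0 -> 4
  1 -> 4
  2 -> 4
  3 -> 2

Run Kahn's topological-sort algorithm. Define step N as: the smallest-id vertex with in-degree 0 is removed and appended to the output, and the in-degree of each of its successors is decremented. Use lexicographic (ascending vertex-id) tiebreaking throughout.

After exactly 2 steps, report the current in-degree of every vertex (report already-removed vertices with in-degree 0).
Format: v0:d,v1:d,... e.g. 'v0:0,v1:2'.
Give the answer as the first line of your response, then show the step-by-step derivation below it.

v0:0,v1:0,v2:1,v3:0,v4:1

step 1: output 0; order=[0]; indeg=(0,0,1,0,2)
step 2: output 1; order=[0,1]; indeg=(0,0,1,0,1)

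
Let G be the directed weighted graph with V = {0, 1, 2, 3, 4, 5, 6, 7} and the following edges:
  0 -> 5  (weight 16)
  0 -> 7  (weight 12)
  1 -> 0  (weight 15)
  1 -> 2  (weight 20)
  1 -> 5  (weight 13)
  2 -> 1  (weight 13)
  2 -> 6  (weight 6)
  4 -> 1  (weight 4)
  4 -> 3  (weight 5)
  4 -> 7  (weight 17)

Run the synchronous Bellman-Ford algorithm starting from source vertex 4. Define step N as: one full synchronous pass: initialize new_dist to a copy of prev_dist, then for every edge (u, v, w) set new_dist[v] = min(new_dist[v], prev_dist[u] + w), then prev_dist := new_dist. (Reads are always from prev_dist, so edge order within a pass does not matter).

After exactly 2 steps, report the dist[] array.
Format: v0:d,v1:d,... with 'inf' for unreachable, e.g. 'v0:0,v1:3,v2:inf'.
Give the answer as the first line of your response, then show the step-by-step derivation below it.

v0:19,v1:4,v2:24,v3:5,v4:0,v5:17,v6:inf,v7:17

step 1: dist = v0:inf,v1:4,v2:inf,v3:5,v4:0,v5:inf,v6:inf,v7:17
step 2: dist = v0:19,v1:4,v2:24,v3:5,v4:0,v5:17,v6:inf,v7:17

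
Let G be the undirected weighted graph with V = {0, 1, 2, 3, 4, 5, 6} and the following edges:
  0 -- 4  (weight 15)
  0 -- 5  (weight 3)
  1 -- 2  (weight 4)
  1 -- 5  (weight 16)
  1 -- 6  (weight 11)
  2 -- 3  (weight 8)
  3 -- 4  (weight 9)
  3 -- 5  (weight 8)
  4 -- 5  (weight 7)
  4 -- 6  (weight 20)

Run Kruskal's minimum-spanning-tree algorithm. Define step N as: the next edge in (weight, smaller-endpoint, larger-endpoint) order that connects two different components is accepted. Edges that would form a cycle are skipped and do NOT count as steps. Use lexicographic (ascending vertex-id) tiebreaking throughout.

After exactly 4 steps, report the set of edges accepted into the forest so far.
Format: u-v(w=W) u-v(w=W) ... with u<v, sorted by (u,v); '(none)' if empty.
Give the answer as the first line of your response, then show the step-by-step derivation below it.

0-5(w=3) 1-2(w=4) 2-3(w=8) 4-5(w=7)

step 1: add edge 0-5 (w=3); MST = {0-5(w=3)}
step 2: add edge 1-2 (w=4); MST = {0-5(w=3) 1-2(w=4)}
step 3: add edge 4-5 (w=7); MST = {0-5(w=3) 1-2(w=4) 4-5(w=7)}
step 4: add edge 2-3 (w=8); MST = {0-5(w=3) 1-2(w=4) 2-3(w=8) 4-5(w=7)}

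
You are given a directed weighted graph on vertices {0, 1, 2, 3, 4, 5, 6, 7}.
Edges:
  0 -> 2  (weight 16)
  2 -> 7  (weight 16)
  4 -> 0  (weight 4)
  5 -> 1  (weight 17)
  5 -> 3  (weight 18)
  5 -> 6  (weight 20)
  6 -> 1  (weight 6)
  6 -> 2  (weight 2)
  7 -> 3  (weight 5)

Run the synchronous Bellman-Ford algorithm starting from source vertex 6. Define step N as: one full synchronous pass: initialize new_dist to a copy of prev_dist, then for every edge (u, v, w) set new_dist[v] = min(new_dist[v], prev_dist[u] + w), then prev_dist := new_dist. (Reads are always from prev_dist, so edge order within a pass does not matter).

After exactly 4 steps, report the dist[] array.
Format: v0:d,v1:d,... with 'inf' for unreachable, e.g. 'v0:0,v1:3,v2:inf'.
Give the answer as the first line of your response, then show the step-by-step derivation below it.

v0:inf,v1:6,v2:2,v3:23,v4:inf,v5:inf,v6:0,v7:18

step 1: dist = v0:inf,v1:6,v2:2,v3:inf,v4:inf,v5:inf,v6:0,v7:inf
step 2: dist = v0:inf,v1:6,v2:2,v3:inf,v4:inf,v5:inf,v6:0,v7:18
step 3: dist = v0:inf,v1:6,v2:2,v3:23,v4:inf,v5:inf,v6:0,v7:18
step 4: dist = v0:inf,v1:6,v2:2,v3:23,v4:inf,v5:inf,v6:0,v7:18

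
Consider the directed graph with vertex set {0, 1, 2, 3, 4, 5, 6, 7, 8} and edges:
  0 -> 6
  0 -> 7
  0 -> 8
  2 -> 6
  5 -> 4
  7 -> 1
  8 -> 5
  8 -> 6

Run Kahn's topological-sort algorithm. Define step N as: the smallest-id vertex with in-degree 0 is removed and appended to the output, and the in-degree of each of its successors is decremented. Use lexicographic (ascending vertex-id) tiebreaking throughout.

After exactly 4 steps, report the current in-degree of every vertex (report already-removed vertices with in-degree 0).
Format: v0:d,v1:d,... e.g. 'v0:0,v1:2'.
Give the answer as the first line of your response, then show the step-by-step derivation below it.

v0:0,v1:0,v2:0,v3:0,v4:1,v5:1,v6:1,v7:0,v8:0

step 1: output 0; order=[0]; indeg=(0,1,0,0,1,1,2,0,0)
step 2: output 2; order=[0,2]; indeg=(0,1,0,0,1,1,1,0,0)
step 3: output 3; order=[0,2,3]; indeg=(0,1,0,0,1,1,1,0,0)
step 4: output 7; order=[0,2,3,7]; indeg=(0,0,0,0,1,1,1,0,0)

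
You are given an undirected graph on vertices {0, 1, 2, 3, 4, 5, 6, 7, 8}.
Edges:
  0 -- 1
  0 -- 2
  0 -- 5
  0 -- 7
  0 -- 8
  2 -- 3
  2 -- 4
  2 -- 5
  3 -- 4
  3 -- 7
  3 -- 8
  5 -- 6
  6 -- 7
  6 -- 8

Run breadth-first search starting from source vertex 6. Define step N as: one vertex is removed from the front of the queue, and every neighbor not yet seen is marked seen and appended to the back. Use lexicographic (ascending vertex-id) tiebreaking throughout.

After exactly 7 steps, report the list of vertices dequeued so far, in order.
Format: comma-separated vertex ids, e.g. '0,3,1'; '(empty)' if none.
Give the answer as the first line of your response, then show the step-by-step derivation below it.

6,5,7,8,0,2,3

step 1: dequeue 6; queue=[5,7,8]; order=6
step 2: dequeue 5; queue=[7,8,0,2]; order=6,5
step 3: dequeue 7; queue=[8,0,2,3]; order=6,5,7
step 4: dequeue 8; queue=[0,2,3]; order=6,5,7,8
step 5: dequeue 0; queue=[2,3,1]; order=6,5,7,8,0
step 6: dequeue 2; queue=[3,1,4]; order=6,5,7,8,0,2
step 7: dequeue 3; queue=[1,4]; order=6,5,7,8,0,2,3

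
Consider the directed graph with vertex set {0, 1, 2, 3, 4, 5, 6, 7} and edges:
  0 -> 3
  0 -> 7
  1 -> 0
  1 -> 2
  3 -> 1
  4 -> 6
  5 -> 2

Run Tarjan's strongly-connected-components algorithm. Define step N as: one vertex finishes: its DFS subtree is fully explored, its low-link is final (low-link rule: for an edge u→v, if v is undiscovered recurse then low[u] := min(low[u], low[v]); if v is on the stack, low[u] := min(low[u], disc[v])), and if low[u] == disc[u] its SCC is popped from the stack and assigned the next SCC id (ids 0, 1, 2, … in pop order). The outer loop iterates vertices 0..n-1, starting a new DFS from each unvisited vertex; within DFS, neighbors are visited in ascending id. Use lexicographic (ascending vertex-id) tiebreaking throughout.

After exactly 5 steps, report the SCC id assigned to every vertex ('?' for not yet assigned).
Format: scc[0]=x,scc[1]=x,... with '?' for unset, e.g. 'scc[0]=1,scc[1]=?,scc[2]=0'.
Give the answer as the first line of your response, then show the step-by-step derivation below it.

scc[0]=2,scc[1]=2,scc[2]=0,scc[3]=2,scc[4]=?,scc[5]=?,scc[6]=?,scc[7]=1

step 1: low=(low[0]=0,low[1]=0,low[2]=3,low[3]=1,low[4]=?,low[5]=?,low[6]=?,low[7]=?); scc=(scc[0]=?,scc[1]=?,scc[2]=0,scc[3]=?,scc[4]=?,scc[5]=?,scc[6]=?,scc[7]=?)
step 2: low=(low[0]=0,low[1]=0,low[2]=3,low[3]=1,low[4]=?,low[5]=?,low[6]=?,low[7]=?); scc=(scc[0]=?,scc[1]=?,scc[2]=0,scc[3]=?,scc[4]=?,scc[5]=?,scc[6]=?,scc[7]=?)
step 3: low=(low[0]=0,low[1]=0,low[2]=3,low[3]=0,low[4]=?,low[5]=?,low[6]=?,low[7]=?); scc=(scc[0]=?,scc[1]=?,scc[2]=0,scc[3]=?,scc[4]=?,scc[5]=?,scc[6]=?,scc[7]=?)
step 4: low=(low[0]=0,low[1]=0,low[2]=3,low[3]=0,low[4]=?,low[5]=?,low[6]=?,low[7]=4); scc=(scc[0]=?,scc[1]=?,scc[2]=0,scc[3]=?,scc[4]=?,scc[5]=?,scc[6]=?,scc[7]=1)
step 5: low=(low[0]=0,low[1]=0,low[2]=3,low[3]=0,low[4]=?,low[5]=?,low[6]=?,low[7]=4); scc=(scc[0]=2,scc[1]=2,scc[2]=0,scc[3]=2,scc[4]=?,scc[5]=?,scc[6]=?,scc[7]=1)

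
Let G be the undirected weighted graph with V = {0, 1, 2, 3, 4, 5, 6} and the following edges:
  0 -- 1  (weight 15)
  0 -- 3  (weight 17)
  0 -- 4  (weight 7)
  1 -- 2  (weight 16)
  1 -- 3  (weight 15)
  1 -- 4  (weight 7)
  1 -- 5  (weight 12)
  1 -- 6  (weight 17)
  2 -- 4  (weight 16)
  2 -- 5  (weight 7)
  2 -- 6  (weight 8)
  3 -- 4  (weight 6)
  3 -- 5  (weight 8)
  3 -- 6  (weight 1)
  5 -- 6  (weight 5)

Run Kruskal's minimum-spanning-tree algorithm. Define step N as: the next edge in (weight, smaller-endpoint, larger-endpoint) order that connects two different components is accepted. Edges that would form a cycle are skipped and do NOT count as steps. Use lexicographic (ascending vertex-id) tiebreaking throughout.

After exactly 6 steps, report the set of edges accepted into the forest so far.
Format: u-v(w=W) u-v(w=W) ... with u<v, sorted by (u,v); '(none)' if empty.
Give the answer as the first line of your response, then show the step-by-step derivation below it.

0-4(w=7) 1-4(w=7) 2-5(w=7) 3-4(w=6) 3-6(w=1) 5-6(w=5)

step 1: add edge 3-6 (w=1); MST = {3-6(w=1)}
step 2: add edge 5-6 (w=5); MST = {3-6(w=1) 5-6(w=5)}
step 3: add edge 3-4 (w=6); MST = {3-4(w=6) 3-6(w=1) 5-6(w=5)}
step 4: add edge 0-4 (w=7); MST = {0-4(w=7) 3-4(w=6) 3-6(w=1) 5-6(w=5)}
step 5: add edge 1-4 (w=7); MST = {0-4(w=7) 1-4(w=7) 3-4(w=6) 3-6(w=1) 5-6(w=5)}
step 6: add edge 2-5 (w=7); MST = {0-4(w=7) 1-4(w=7) 2-5(w=7) 3-4(w=6) 3-6(w=1) 5-6(w=5)}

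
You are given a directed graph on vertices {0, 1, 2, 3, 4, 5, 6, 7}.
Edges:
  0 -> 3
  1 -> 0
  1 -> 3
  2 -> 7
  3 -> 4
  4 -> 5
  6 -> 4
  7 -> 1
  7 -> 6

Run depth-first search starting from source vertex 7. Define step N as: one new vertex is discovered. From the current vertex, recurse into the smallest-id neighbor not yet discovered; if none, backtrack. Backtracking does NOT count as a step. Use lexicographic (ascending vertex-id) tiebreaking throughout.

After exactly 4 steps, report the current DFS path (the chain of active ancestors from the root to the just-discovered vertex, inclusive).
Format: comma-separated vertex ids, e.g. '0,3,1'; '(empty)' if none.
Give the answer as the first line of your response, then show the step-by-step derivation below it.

7,1,0,3

step 1: discover 7; path=7; order=7
step 2: discover 1; path=7>1; order=7,1
step 3: discover 0; path=7>1>0; order=7,1,0
step 4: discover 3; path=7>1>0>3; order=7,1,0,3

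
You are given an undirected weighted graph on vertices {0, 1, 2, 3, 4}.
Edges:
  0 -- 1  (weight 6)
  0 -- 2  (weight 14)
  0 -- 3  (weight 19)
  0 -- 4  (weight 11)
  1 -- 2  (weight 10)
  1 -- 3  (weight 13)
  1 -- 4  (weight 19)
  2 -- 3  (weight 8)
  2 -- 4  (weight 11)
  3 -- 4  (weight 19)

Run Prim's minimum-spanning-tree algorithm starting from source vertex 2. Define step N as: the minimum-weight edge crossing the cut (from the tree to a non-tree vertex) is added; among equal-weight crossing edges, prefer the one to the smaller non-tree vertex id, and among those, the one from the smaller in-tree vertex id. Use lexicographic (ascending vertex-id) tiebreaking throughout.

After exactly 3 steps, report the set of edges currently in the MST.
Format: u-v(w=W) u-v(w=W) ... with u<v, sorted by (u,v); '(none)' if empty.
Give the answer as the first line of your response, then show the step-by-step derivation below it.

0-1(w=6) 1-2(w=10) 2-3(w=8)

step 1: add edge 2-3 (w=8); MST = {2-3(w=8)}
step 2: add edge 1-2 (w=10); MST = {1-2(w=10) 2-3(w=8)}
step 3: add edge 0-1 (w=6); MST = {0-1(w=6) 1-2(w=10) 2-3(w=8)}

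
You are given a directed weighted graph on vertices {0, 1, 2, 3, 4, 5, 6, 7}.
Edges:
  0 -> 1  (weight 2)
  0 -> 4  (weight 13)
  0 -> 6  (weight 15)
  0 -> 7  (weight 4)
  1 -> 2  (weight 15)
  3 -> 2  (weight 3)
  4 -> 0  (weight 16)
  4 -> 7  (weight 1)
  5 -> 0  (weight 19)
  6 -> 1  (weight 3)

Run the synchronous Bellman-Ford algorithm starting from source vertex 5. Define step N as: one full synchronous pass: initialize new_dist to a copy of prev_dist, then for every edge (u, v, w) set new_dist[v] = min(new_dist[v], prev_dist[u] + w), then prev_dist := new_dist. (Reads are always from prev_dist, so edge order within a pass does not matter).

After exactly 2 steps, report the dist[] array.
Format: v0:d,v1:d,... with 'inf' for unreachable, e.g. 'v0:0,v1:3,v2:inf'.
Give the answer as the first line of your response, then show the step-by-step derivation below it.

v0:19,v1:21,v2:inf,v3:inf,v4:32,v5:0,v6:34,v7:23

step 1: dist = v0:19,v1:inf,v2:inf,v3:inf,v4:inf,v5:0,v6:inf,v7:inf
step 2: dist = v0:19,v1:21,v2:inf,v3:inf,v4:32,v5:0,v6:34,v7:23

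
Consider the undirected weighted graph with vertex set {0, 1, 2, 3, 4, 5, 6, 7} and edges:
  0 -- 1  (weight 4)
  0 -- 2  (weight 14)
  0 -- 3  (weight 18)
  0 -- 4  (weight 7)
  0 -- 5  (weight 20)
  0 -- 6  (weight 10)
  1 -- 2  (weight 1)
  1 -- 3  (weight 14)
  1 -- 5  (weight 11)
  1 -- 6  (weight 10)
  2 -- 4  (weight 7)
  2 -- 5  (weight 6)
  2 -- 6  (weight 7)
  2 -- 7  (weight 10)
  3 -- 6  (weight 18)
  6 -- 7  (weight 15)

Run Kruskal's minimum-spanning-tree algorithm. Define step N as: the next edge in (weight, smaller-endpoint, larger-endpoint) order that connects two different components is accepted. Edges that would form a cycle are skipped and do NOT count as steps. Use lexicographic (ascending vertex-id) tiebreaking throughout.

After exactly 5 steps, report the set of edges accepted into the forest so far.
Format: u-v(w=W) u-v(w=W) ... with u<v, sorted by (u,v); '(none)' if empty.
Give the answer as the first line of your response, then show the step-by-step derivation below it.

0-1(w=4) 0-4(w=7) 1-2(w=1) 2-5(w=6) 2-6(w=7)

step 1: add edge 1-2 (w=1); MST = {1-2(w=1)}
step 2: add edge 0-1 (w=4); MST = {0-1(w=4) 1-2(w=1)}
step 3: add edge 2-5 (w=6); MST = {0-1(w=4) 1-2(w=1) 2-5(w=6)}
step 4: add edge 0-4 (w=7); MST = {0-1(w=4) 0-4(w=7) 1-2(w=1) 2-5(w=6)}
step 5: add edge 2-6 (w=7); MST = {0-1(w=4) 0-4(w=7) 1-2(w=1) 2-5(w=6) 2-6(w=7)}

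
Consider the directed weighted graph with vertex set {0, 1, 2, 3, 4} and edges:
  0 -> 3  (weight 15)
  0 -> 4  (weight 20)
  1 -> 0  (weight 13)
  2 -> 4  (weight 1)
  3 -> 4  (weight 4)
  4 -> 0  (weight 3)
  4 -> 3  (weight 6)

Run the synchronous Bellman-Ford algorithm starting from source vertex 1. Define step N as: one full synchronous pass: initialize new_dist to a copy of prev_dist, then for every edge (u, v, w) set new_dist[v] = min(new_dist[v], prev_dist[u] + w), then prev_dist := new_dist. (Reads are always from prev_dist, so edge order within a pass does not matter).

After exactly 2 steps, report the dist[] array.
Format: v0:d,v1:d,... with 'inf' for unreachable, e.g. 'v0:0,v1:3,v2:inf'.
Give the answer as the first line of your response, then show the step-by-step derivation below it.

v0:13,v1:0,v2:inf,v3:28,v4:33

step 1: dist = v0:13,v1:0,v2:inf,v3:inf,v4:inf
step 2: dist = v0:13,v1:0,v2:inf,v3:28,v4:33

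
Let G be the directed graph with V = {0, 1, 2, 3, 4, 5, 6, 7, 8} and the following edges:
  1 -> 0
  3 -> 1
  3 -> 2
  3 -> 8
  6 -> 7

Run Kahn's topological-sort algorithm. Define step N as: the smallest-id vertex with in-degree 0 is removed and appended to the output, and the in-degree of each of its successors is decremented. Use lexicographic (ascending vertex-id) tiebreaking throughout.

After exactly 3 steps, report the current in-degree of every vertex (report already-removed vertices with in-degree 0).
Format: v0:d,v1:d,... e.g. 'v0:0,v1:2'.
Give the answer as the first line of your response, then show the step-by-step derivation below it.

v0:0,v1:0,v2:0,v3:0,v4:0,v5:0,v6:0,v7:1,v8:0

step 1: output 3; order=[3]; indeg=(1,0,0,0,0,0,0,1,0)
step 2: output 1; order=[3,1]; indeg=(0,0,0,0,0,0,0,1,0)
step 3: output 0; order=[3,1,0]; indeg=(0,0,0,0,0,0,0,1,0)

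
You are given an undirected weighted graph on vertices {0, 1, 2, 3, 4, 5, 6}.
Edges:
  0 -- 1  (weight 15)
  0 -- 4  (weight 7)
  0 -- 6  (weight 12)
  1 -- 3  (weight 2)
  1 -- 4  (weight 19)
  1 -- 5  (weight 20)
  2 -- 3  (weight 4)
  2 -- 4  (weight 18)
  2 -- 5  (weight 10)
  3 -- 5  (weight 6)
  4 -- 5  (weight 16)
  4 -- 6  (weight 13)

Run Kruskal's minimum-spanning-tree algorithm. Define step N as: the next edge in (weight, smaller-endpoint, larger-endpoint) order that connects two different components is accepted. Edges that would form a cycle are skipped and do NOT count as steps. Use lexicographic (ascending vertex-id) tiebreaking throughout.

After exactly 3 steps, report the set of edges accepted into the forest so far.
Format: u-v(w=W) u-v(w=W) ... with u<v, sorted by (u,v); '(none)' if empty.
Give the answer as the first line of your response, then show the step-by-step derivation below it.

1-3(w=2) 2-3(w=4) 3-5(w=6)

step 1: add edge 1-3 (w=2); MST = {1-3(w=2)}
step 2: add edge 2-3 (w=4); MST = {1-3(w=2) 2-3(w=4)}
step 3: add edge 3-5 (w=6); MST = {1-3(w=2) 2-3(w=4) 3-5(w=6)}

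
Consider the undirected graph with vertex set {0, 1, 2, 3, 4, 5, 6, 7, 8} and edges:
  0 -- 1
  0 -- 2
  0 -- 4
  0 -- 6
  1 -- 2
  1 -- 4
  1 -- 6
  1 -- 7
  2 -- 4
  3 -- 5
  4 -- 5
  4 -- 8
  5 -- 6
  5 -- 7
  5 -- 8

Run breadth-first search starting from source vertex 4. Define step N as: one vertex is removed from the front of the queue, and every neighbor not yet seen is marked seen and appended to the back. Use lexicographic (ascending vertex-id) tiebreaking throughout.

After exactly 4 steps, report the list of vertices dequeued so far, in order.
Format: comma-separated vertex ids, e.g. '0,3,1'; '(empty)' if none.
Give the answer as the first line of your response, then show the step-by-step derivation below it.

4,0,1,2

step 1: dequeue 4; queue=[0,1,2,5,8]; order=4
step 2: dequeue 0; queue=[1,2,5,8,6]; order=4,0
step 3: dequeue 1; queue=[2,5,8,6,7]; order=4,0,1
step 4: dequeue 2; queue=[5,8,6,7]; order=4,0,1,2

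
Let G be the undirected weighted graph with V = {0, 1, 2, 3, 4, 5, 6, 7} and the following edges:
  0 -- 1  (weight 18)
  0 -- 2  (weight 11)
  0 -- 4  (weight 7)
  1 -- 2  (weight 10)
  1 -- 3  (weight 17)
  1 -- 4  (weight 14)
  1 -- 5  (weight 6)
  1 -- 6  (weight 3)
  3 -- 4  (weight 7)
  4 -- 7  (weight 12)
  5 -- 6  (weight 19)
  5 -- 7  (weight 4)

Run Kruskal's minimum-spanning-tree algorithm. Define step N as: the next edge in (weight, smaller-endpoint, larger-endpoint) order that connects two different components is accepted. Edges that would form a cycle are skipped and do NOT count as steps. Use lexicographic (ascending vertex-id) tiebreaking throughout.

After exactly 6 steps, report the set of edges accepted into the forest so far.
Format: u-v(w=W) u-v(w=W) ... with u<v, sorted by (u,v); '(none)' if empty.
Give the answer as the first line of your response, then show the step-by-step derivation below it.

0-4(w=7) 1-2(w=10) 1-5(w=6) 1-6(w=3) 3-4(w=7) 5-7(w=4)

step 1: add edge 1-6 (w=3); MST = {1-6(w=3)}
step 2: add edge 5-7 (w=4); MST = {1-6(w=3) 5-7(w=4)}
step 3: add edge 1-5 (w=6); MST = {1-5(w=6) 1-6(w=3) 5-7(w=4)}
step 4: add edge 0-4 (w=7); MST = {0-4(w=7) 1-5(w=6) 1-6(w=3) 5-7(w=4)}
step 5: add edge 3-4 (w=7); MST = {0-4(w=7) 1-5(w=6) 1-6(w=3) 3-4(w=7) 5-7(w=4)}
step 6: add edge 1-2 (w=10); MST = {0-4(w=7) 1-2(w=10) 1-5(w=6) 1-6(w=3) 3-4(w=7) 5-7(w=4)}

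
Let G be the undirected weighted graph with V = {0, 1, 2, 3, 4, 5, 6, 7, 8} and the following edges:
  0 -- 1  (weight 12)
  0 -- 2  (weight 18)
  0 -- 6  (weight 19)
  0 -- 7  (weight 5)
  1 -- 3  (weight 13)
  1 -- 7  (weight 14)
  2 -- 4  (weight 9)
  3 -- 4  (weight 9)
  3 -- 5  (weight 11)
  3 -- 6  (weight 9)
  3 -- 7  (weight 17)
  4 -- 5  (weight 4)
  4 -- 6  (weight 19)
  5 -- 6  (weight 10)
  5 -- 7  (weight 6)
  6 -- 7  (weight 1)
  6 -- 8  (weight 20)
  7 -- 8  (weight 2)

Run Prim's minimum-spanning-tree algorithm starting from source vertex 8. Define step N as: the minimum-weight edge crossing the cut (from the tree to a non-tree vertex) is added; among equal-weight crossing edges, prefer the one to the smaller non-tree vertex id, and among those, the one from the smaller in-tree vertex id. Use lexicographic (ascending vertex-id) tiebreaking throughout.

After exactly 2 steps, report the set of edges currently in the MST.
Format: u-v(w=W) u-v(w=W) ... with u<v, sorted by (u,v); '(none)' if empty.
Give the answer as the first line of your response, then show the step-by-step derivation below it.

6-7(w=1) 7-8(w=2)

step 1: add edge 7-8 (w=2); MST = {7-8(w=2)}
step 2: add edge 6-7 (w=1); MST = {6-7(w=1) 7-8(w=2)}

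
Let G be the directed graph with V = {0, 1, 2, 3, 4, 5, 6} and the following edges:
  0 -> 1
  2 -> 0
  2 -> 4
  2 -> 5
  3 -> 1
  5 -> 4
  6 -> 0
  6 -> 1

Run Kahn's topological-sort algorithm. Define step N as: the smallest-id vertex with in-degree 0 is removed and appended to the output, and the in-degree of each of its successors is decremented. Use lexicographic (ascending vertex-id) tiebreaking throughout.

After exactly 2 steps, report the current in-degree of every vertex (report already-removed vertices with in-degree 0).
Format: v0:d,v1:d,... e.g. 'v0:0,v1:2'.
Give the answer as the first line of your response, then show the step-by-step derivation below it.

v0:1,v1:2,v2:0,v3:0,v4:1,v5:0,v6:0

step 1: output 2; order=[2]; indeg=(1,3,0,0,1,0,0)
step 2: output 3; order=[2,3]; indeg=(1,2,0,0,1,0,0)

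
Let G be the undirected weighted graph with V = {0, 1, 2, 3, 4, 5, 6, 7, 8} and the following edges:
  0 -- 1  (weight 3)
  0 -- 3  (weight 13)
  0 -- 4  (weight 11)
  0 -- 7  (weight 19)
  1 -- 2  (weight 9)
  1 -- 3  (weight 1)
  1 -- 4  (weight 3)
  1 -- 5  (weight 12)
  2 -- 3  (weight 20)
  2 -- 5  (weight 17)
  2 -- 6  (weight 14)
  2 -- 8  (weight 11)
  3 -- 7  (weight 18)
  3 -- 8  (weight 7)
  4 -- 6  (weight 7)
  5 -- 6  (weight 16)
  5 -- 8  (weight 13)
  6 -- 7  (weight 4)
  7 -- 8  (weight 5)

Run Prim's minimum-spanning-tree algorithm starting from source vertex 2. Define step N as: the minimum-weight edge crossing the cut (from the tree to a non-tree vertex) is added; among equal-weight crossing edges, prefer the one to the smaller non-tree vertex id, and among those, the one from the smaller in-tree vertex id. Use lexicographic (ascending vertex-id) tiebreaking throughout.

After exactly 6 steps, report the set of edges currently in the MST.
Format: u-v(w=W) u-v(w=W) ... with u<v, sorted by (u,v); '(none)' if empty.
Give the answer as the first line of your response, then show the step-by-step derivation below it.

0-1(w=3) 1-2(w=9) 1-3(w=1) 1-4(w=3) 4-6(w=7) 6-7(w=4)

step 1: add edge 1-2 (w=9); MST = {1-2(w=9)}
step 2: add edge 1-3 (w=1); MST = {1-2(w=9) 1-3(w=1)}
step 3: add edge 0-1 (w=3); MST = {0-1(w=3) 1-2(w=9) 1-3(w=1)}
step 4: add edge 1-4 (w=3); MST = {0-1(w=3) 1-2(w=9) 1-3(w=1) 1-4(w=3)}
step 5: add edge 4-6 (w=7); MST = {0-1(w=3) 1-2(w=9) 1-3(w=1) 1-4(w=3) 4-6(w=7)}
step 6: add edge 6-7 (w=4); MST = {0-1(w=3) 1-2(w=9) 1-3(w=1) 1-4(w=3) 4-6(w=7) 6-7(w=4)}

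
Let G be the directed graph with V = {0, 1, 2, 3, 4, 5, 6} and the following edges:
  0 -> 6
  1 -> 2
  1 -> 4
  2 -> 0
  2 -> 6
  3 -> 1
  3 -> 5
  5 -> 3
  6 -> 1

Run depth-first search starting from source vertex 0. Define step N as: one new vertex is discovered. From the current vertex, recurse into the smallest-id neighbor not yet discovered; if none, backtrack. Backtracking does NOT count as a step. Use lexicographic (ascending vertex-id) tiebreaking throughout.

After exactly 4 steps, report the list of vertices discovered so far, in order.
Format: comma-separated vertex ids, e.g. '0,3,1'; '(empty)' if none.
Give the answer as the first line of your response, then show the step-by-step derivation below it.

0,6,1,2

step 1: discover 0; path=0; order=0
step 2: discover 6; path=0>6; order=0,6
step 3: discover 1; path=0>6>1; order=0,6,1
step 4: discover 2; path=0>6>1>2; order=0,6,1,2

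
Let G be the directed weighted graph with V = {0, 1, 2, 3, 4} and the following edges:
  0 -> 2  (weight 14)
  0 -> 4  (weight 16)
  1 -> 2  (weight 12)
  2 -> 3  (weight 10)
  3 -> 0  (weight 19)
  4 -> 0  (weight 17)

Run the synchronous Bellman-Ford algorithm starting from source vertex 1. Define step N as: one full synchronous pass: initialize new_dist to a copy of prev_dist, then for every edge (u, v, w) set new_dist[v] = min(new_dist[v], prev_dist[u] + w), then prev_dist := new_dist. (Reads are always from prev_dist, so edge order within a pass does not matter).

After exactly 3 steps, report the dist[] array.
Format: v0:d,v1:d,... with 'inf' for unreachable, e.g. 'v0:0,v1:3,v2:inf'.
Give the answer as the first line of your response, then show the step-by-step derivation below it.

v0:41,v1:0,v2:12,v3:22,v4:inf

step 1: dist = v0:inf,v1:0,v2:12,v3:inf,v4:inf
step 2: dist = v0:inf,v1:0,v2:12,v3:22,v4:inf
step 3: dist = v0:41,v1:0,v2:12,v3:22,v4:inf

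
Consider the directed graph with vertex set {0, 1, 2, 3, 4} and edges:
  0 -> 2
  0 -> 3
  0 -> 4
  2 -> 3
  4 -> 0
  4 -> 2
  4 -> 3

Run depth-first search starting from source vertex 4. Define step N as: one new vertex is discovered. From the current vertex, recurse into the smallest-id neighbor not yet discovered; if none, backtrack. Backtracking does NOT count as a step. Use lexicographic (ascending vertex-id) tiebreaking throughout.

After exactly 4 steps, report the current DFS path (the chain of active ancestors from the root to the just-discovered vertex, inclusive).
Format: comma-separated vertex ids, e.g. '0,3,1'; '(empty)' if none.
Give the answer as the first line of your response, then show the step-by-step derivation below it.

4,0,2,3

step 1: discover 4; path=4; order=4
step 2: discover 0; path=4>0; order=4,0
step 3: discover 2; path=4>0>2; order=4,0,2
step 4: discover 3; path=4>0>2>3; order=4,0,2,3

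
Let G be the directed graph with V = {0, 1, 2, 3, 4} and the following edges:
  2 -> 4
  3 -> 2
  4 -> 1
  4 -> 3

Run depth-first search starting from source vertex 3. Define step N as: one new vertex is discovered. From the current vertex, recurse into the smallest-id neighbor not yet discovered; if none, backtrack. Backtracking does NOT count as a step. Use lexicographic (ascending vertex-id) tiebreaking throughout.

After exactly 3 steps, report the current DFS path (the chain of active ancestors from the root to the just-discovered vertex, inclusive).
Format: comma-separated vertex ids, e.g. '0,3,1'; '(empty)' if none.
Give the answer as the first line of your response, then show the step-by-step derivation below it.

3,2,4

step 1: discover 3; path=3; order=3
step 2: discover 2; path=3>2; order=3,2
step 3: discover 4; path=3>2>4; order=3,2,4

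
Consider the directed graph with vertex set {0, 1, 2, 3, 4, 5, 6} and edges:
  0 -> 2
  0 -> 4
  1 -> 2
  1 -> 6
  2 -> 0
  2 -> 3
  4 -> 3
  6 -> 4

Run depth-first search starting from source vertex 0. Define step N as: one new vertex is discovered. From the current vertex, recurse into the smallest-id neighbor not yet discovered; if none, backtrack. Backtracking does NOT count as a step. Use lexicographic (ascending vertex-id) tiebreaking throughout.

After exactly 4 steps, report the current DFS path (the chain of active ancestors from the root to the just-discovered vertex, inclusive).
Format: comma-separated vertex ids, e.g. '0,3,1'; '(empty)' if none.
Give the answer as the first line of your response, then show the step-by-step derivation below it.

0,4

step 1: discover 0; path=0; order=0
step 2: discover 2; path=0>2; order=0,2
step 3: discover 3; path=0>2>3; order=0,2,3
step 4: discover 4; path=0>4; order=0,2,3,4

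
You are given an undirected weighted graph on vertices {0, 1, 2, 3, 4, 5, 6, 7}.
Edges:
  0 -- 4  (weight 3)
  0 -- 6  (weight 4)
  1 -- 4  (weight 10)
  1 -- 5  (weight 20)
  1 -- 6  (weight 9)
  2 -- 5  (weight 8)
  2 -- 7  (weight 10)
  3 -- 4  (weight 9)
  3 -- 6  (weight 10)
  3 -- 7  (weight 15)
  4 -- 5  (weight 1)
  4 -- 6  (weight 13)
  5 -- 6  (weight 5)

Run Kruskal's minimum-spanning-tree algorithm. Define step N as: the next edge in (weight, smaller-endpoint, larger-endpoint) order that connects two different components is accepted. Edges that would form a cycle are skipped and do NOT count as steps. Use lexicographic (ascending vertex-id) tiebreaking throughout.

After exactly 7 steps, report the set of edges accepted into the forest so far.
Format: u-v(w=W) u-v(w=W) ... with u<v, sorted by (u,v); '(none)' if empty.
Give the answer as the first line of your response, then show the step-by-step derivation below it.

0-4(w=3) 0-6(w=4) 1-6(w=9) 2-5(w=8) 2-7(w=10) 3-4(w=9) 4-5(w=1)

step 1: add edge 4-5 (w=1); MST = {4-5(w=1)}
step 2: add edge 0-4 (w=3); MST = {0-4(w=3) 4-5(w=1)}
step 3: add edge 0-6 (w=4); MST = {0-4(w=3) 0-6(w=4) 4-5(w=1)}
step 4: add edge 2-5 (w=8); MST = {0-4(w=3) 0-6(w=4) 2-5(w=8) 4-5(w=1)}
step 5: add edge 1-6 (w=9); MST = {0-4(w=3) 0-6(w=4) 1-6(w=9) 2-5(w=8) 4-5(w=1)}
step 6: add edge 3-4 (w=9); MST = {0-4(w=3) 0-6(w=4) 1-6(w=9) 2-5(w=8) 3-4(w=9) 4-5(w=1)}
step 7: add edge 2-7 (w=10); MST = {0-4(w=3) 0-6(w=4) 1-6(w=9) 2-5(w=8) 2-7(w=10) 3-4(w=9) 4-5(w=1)}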